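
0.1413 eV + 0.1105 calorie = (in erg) 4.623e+06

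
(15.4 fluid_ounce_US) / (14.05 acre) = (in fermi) 8.01e+06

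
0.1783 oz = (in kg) 0.005055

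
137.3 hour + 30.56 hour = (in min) 1.007e+04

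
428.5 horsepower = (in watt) 3.195e+05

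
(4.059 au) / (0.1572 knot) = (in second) 7.509e+12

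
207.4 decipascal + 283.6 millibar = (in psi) 4.116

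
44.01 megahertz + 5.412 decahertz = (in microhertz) 4.401e+13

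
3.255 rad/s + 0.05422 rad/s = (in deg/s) 189.6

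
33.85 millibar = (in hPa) 33.85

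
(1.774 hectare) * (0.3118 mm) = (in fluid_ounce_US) 1.87e+05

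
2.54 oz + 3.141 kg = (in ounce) 113.3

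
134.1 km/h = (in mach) 0.1094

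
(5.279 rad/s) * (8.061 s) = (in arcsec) 8.777e+06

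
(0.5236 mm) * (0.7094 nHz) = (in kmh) 1.337e-12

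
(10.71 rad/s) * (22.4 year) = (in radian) 7.566e+09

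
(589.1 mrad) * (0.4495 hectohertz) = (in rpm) 252.9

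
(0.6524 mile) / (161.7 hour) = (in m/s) 0.001804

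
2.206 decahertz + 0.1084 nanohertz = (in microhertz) 2.206e+07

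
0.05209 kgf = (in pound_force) 0.1148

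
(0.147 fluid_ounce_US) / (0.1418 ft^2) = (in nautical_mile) 1.782e-07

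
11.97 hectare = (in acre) 29.58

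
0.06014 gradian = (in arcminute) 3.248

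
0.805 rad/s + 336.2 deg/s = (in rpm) 63.72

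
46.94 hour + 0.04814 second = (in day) 1.956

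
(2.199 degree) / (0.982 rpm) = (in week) 6.171e-07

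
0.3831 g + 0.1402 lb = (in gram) 63.98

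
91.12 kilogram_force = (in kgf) 91.12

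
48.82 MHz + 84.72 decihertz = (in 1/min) 2.929e+09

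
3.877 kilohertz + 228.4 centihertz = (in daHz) 387.9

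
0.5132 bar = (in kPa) 51.32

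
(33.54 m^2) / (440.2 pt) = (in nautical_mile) 0.1166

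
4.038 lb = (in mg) 1.832e+06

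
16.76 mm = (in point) 47.51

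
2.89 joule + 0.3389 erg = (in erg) 2.89e+07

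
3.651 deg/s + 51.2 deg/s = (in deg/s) 54.85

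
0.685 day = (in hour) 16.44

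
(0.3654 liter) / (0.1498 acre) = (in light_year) 6.371e-23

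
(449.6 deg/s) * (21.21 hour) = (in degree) 3.433e+07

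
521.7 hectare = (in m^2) 5.217e+06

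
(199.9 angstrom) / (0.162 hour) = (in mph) 7.667e-11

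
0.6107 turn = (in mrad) 3837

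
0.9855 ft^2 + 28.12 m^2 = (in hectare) 0.002821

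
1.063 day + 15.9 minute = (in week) 0.1534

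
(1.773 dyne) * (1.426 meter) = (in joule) 2.528e-05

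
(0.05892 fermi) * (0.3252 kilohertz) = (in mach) 5.627e-17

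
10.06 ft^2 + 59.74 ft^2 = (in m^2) 6.485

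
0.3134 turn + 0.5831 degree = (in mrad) 1979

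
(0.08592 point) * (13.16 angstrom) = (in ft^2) 4.294e-13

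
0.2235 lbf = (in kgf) 0.1014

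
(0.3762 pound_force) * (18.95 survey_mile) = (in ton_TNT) 1.22e-05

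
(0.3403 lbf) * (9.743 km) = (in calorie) 3525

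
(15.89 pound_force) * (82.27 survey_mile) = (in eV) 5.841e+25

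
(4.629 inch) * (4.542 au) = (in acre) 1.974e+07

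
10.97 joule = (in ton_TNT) 2.622e-09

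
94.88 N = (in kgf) 9.675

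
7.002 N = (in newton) 7.002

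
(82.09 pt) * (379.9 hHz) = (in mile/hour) 2461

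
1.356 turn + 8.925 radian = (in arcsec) 3.598e+06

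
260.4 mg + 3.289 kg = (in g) 3289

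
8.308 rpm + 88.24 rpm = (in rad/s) 10.11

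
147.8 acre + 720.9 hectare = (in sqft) 8.404e+07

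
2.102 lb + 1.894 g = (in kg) 0.9553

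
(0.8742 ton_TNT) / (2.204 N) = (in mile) 1.031e+06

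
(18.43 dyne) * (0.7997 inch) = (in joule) 3.744e-06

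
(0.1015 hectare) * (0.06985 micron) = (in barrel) 0.0004459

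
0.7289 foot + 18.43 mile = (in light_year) 3.135e-12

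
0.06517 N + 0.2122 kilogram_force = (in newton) 2.146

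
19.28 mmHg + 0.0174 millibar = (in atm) 0.02539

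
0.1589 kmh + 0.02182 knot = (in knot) 0.1076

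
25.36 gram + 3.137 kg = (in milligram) 3.162e+06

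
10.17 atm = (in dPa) 1.03e+07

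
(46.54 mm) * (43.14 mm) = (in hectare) 2.008e-07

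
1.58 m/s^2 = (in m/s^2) 1.58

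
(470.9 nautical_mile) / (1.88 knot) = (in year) 0.02859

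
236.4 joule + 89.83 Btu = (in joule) 9.501e+04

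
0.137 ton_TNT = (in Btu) 5.433e+05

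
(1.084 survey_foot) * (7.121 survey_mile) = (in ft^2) 4.076e+04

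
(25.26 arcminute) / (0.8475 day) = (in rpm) 9.582e-07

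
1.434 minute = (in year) 2.728e-06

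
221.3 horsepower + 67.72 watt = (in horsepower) 221.4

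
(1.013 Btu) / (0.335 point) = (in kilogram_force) 9.222e+05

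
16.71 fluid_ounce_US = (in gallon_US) 0.1305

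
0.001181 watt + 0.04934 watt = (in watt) 0.05052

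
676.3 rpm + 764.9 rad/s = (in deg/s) 4.788e+04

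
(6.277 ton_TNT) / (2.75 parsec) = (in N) 3.095e-07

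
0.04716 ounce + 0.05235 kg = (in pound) 0.1184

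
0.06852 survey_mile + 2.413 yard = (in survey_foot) 369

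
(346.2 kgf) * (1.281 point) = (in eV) 9.576e+18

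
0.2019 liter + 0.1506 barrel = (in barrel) 0.1519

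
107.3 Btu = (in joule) 1.132e+05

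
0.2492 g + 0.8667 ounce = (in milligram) 2.482e+04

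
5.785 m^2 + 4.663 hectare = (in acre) 11.52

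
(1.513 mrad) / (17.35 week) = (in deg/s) 8.261e-09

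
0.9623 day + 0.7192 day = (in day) 1.681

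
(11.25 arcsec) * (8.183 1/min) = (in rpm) 7.103e-05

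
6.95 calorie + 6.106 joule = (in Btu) 0.03335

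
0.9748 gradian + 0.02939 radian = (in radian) 0.0447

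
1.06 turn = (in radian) 6.66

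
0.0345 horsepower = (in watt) 25.73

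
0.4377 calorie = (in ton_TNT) 4.377e-10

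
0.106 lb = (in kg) 0.04808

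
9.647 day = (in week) 1.378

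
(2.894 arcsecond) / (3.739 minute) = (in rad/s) 6.254e-08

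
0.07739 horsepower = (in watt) 57.71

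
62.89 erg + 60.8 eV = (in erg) 62.89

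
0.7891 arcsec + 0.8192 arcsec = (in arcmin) 0.0268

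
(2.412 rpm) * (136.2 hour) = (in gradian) 7.884e+06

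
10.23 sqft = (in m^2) 0.9504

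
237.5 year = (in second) 7.49e+09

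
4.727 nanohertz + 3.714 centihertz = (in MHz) 3.714e-08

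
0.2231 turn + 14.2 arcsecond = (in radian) 1.402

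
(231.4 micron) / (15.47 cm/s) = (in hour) 4.155e-07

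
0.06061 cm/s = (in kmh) 0.002182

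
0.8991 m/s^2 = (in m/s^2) 0.8991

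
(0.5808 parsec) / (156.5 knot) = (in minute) 3.71e+12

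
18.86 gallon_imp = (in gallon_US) 22.65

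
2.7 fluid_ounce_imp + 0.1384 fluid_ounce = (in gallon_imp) 0.01778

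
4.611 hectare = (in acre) 11.39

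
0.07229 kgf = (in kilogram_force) 0.07229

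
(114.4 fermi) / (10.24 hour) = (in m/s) 3.103e-18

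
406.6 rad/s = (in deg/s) 2.33e+04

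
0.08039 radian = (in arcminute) 276.4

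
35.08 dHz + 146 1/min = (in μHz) 5.941e+06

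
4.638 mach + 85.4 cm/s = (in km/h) 5688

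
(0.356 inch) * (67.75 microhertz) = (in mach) 1.799e-09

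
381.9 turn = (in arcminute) 8.249e+06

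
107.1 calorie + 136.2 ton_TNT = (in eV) 3.557e+30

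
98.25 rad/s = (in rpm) 938.2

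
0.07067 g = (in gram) 0.07067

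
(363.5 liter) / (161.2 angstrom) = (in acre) 5572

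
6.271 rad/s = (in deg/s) 359.3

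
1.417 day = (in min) 2040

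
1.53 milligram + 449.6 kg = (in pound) 991.2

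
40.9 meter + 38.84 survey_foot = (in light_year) 5.574e-15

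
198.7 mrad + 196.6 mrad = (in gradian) 25.17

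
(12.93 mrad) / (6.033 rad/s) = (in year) 6.796e-11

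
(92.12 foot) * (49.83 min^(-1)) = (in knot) 45.33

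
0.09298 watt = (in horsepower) 0.0001247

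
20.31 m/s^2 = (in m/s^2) 20.31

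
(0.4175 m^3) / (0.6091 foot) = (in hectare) 0.0002249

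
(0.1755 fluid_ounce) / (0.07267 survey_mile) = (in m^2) 4.438e-08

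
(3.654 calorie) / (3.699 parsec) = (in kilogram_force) 1.366e-17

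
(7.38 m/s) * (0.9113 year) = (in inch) 8.35e+09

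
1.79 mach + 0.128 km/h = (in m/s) 609.5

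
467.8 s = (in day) 0.005414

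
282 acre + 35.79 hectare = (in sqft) 1.614e+07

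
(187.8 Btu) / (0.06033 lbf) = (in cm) 7.383e+07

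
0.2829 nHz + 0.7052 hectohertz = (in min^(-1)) 4231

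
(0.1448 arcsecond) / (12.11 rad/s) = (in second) 5.797e-08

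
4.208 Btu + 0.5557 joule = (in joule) 4440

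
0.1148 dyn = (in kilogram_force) 1.171e-07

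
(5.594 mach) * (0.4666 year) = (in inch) 1.103e+12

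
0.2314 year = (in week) 12.07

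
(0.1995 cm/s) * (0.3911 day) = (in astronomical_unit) 4.506e-10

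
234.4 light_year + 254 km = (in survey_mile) 1.378e+15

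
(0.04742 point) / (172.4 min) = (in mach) 4.75e-12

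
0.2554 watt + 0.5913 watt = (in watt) 0.8467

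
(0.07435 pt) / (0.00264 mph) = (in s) 0.02222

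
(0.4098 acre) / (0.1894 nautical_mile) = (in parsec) 1.532e-16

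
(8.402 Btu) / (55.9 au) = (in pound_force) 2.383e-10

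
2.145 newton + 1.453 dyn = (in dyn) 2.145e+05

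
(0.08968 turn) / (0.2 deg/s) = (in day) 0.001868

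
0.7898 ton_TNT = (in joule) 3.305e+09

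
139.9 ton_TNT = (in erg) 5.853e+18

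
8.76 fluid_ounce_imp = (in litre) 0.2489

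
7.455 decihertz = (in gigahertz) 7.455e-10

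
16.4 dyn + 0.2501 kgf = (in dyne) 2.453e+05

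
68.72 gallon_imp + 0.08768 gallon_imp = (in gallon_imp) 68.81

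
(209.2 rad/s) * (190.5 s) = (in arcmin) 1.37e+08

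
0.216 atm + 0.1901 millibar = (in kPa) 21.91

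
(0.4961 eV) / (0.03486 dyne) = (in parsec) 7.389e-30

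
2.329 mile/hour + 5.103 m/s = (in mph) 13.74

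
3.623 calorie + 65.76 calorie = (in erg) 2.903e+09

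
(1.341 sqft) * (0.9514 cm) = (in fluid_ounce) 40.08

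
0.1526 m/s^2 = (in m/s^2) 0.1526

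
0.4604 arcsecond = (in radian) 2.232e-06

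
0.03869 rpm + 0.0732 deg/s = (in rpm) 0.05089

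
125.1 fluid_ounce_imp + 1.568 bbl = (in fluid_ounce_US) 8550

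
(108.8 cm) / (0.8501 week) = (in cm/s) 0.0002116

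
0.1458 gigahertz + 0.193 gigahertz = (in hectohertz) 3.388e+06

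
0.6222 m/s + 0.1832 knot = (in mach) 0.002104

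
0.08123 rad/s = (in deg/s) 4.654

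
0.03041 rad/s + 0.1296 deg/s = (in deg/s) 1.872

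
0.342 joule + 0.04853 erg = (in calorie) 0.08174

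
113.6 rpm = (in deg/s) 681.6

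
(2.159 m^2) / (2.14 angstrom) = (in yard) 1.103e+10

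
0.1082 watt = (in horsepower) 0.0001451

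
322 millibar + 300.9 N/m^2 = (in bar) 0.325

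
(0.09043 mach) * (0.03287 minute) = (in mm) 6.073e+04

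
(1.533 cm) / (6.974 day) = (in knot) 4.945e-08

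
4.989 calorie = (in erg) 2.087e+08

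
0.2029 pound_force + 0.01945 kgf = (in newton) 1.093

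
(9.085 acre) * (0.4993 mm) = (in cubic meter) 18.36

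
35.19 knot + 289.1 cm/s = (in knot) 40.81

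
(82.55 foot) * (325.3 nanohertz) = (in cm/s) 0.0008185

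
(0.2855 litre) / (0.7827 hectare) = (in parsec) 1.182e-24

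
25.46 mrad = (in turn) 0.004052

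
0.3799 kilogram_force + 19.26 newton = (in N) 22.99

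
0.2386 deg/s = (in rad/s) 0.004164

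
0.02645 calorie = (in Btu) 0.0001049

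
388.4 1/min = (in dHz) 64.73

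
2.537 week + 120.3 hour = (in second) 1.967e+06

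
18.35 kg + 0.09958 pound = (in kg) 18.4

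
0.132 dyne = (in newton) 1.32e-06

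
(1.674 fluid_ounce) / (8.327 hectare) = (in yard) 6.502e-10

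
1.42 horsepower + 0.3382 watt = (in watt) 1059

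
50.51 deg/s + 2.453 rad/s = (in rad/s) 3.335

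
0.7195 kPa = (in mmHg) 5.397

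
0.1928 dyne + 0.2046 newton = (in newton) 0.2046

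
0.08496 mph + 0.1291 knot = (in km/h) 0.3758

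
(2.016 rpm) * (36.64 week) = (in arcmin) 1.608e+10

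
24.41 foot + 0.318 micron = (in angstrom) 7.44e+10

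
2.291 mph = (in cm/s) 102.4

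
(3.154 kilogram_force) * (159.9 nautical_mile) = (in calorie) 2.189e+06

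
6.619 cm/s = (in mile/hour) 0.1481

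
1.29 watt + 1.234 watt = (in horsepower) 0.003385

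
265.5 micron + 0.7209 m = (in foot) 2.366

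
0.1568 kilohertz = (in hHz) 1.568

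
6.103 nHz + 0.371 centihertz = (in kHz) 3.71e-06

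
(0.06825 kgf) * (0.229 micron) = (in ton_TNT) 3.663e-17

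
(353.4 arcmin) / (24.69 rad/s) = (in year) 1.32e-10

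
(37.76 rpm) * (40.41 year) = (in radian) 5.039e+09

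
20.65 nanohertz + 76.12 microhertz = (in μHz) 76.14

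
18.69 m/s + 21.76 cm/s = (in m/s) 18.91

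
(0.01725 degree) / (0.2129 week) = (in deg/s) 1.34e-07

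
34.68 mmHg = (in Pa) 4624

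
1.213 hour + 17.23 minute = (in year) 0.0001713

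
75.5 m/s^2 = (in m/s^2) 75.5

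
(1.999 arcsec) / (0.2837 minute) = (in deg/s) 3.262e-05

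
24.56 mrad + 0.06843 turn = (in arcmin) 1563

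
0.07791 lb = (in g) 35.34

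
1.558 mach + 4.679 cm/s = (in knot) 1031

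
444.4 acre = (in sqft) 1.936e+07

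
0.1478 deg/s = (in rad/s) 0.00258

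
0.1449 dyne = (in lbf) 3.257e-07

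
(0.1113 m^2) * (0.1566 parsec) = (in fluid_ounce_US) 1.819e+19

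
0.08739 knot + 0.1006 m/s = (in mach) 0.0004275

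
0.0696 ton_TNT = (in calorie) 6.96e+07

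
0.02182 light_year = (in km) 2.064e+11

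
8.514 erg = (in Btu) 8.07e-10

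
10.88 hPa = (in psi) 0.1578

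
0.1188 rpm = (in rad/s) 0.01244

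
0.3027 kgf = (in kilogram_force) 0.3027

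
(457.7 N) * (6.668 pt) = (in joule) 1.077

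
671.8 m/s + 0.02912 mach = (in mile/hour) 1525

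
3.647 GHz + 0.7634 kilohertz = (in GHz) 3.647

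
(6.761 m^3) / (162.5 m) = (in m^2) 0.04161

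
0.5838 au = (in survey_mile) 5.427e+07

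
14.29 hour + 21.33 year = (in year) 21.33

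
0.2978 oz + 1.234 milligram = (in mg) 8444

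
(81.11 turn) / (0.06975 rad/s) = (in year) 0.0002317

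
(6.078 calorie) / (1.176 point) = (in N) 6.13e+04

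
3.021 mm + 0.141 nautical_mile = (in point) 7.402e+05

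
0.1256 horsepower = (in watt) 93.66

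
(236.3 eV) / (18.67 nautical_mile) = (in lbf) 2.462e-22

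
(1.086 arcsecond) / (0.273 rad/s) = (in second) 1.929e-05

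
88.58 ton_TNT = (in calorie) 8.858e+10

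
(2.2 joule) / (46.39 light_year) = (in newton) 5.013e-18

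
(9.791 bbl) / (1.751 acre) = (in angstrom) 2.197e+06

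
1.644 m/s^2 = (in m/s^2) 1.644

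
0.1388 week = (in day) 0.9716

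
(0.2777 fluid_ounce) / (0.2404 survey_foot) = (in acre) 2.77e-08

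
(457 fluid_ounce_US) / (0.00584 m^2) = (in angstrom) 2.314e+10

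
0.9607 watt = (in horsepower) 0.001288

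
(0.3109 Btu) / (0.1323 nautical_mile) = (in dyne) 1.339e+05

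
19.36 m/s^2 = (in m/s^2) 19.36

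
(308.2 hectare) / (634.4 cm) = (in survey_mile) 301.9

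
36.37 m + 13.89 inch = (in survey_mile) 0.02282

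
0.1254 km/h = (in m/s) 0.03483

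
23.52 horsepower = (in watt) 1.754e+04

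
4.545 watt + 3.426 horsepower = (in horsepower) 3.432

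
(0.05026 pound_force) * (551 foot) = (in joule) 37.55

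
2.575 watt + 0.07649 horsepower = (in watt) 59.61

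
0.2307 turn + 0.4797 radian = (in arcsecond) 3.979e+05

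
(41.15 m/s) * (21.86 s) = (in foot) 2951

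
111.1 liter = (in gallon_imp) 24.44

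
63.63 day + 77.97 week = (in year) 1.67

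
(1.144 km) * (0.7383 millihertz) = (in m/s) 0.8446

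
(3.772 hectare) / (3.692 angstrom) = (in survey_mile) 6.348e+10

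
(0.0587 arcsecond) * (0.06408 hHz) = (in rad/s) 1.824e-06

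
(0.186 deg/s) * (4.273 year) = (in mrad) 4.375e+08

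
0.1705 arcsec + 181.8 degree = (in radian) 3.173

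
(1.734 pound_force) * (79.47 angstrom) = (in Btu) 5.81e-11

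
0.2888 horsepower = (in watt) 215.4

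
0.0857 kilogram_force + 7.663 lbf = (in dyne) 3.493e+06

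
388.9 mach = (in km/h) 4.767e+05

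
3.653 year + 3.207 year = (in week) 357.7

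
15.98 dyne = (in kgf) 1.63e-05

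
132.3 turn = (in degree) 4.763e+04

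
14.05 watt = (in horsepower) 0.01884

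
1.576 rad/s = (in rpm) 15.05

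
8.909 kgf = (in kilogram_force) 8.909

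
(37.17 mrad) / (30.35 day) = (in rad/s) 1.417e-08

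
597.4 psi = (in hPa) 4.119e+04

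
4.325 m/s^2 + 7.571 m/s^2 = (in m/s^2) 11.9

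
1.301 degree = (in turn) 0.003614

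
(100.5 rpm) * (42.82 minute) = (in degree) 1.549e+06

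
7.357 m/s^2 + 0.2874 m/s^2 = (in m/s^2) 7.644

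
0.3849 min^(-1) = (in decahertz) 0.0006415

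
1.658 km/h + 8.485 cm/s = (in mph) 1.22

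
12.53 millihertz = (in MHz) 1.253e-08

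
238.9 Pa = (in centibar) 0.2389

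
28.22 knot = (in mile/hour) 32.47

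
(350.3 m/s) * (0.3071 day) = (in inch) 3.659e+08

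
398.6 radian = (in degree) 2.284e+04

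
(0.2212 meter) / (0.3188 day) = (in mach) 2.359e-08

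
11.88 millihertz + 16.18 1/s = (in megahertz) 1.619e-05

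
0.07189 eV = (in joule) 1.152e-20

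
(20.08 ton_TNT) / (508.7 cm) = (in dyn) 1.652e+15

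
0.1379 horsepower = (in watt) 102.8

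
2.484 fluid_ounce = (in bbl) 0.0004621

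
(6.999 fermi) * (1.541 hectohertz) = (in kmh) 3.883e-12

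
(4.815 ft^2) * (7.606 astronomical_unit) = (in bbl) 3.201e+12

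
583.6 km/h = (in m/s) 162.1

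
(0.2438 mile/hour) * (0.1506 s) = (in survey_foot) 0.05385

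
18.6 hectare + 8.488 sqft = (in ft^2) 2.002e+06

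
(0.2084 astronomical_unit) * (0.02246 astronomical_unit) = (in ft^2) 1.128e+21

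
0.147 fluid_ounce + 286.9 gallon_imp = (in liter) 1304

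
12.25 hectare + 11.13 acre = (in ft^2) 1.803e+06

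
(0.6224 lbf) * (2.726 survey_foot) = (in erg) 2.3e+07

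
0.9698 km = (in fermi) 9.698e+17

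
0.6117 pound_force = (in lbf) 0.6117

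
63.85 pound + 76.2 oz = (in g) 3.112e+04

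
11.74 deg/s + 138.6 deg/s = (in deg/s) 150.3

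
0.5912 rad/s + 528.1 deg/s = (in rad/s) 9.808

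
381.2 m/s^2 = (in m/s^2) 381.2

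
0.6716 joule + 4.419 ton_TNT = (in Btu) 1.752e+07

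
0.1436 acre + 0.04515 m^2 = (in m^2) 581.2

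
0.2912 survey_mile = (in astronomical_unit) 3.133e-09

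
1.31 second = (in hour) 0.0003639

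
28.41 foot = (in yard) 9.47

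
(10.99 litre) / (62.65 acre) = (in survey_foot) 1.422e-07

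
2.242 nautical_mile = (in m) 4152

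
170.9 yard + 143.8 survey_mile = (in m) 2.316e+05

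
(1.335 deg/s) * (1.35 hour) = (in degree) 6488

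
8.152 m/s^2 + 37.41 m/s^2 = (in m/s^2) 45.56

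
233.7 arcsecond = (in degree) 0.06492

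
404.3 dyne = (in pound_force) 0.0009089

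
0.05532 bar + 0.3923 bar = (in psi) 6.492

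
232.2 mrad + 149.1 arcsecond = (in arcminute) 800.7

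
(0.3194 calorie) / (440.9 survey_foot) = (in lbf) 0.002236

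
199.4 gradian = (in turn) 0.4985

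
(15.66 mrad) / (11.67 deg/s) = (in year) 2.438e-09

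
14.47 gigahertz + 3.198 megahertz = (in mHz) 1.447e+13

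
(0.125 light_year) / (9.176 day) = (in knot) 2.9e+09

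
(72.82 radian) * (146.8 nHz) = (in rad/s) 1.069e-05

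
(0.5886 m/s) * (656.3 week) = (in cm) 2.336e+10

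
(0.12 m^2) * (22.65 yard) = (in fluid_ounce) 8.404e+04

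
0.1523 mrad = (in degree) 0.008726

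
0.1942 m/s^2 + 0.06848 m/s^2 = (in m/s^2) 0.2627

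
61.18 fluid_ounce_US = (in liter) 1.809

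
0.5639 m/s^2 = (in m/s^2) 0.5639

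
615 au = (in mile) 5.717e+10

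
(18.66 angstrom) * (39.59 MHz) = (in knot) 0.1436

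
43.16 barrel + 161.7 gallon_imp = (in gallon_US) 2007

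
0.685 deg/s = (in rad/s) 0.01196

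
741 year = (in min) 3.895e+08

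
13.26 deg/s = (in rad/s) 0.2314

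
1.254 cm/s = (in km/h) 0.04514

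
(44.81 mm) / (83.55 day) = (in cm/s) 6.207e-07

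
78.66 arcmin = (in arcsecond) 4720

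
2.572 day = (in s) 2.222e+05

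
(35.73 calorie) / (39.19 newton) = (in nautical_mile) 0.00206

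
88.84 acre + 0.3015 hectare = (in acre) 89.59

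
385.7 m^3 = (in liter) 3.857e+05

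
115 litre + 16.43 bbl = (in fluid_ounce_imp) 9.598e+04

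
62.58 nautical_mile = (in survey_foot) 3.802e+05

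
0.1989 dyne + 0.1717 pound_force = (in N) 0.7638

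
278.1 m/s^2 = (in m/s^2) 278.1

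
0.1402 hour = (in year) 1.6e-05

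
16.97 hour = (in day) 0.7071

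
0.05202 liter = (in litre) 0.05202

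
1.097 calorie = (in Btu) 0.00435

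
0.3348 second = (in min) 0.00558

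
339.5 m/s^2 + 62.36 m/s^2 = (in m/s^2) 401.9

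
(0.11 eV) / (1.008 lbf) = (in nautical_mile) 2.122e-24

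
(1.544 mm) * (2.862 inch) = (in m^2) 0.0001122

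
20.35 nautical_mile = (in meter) 3.769e+04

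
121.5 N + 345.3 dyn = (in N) 121.5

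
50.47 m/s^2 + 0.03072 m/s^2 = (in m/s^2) 50.5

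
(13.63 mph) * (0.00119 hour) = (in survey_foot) 85.64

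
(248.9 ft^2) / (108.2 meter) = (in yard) 0.2337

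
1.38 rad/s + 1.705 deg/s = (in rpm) 13.46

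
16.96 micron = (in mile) 1.054e-08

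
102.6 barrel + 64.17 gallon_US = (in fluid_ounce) 5.598e+05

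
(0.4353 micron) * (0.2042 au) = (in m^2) 1.33e+04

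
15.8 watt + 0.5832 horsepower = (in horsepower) 0.6044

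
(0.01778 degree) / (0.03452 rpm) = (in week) 1.419e-07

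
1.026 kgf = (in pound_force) 2.262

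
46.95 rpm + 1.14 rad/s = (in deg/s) 347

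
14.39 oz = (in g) 407.9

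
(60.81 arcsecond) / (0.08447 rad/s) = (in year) 1.107e-10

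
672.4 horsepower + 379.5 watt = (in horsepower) 672.9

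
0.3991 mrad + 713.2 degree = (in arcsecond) 2.568e+06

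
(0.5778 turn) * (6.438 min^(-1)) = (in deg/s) 22.32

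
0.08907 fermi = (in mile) 5.535e-20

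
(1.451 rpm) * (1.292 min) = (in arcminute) 4.049e+04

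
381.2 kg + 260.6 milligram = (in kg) 381.2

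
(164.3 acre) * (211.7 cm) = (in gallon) 3.718e+08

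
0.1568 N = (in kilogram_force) 0.01599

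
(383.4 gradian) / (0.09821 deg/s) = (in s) 3513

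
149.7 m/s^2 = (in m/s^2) 149.7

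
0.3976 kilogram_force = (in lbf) 0.8766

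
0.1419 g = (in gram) 0.1419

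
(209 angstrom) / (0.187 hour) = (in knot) 6.035e-11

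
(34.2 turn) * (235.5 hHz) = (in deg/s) 2.899e+08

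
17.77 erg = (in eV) 1.109e+13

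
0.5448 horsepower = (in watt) 406.3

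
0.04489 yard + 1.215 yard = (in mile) 0.0007158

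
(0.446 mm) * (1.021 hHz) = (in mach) 0.0001337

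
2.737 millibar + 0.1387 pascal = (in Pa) 273.8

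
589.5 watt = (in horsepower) 0.7905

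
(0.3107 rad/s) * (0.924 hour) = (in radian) 1034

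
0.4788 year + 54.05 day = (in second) 1.977e+07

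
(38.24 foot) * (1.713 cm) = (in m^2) 0.1997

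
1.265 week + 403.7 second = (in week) 1.266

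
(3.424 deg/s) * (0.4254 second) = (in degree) 1.457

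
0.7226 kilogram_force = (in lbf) 1.593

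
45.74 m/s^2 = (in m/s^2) 45.74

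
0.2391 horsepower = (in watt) 178.3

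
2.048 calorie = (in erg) 8.569e+07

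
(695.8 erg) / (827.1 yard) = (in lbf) 2.068e-08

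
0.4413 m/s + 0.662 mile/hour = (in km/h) 2.654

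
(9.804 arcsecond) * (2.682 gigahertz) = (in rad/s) 1.275e+05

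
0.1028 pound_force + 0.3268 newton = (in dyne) 7.841e+04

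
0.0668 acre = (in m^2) 270.3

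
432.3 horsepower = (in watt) 3.224e+05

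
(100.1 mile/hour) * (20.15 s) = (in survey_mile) 0.5603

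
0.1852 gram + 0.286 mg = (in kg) 0.0001855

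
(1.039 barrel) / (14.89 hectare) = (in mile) 6.893e-10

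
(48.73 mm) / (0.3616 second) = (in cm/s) 13.48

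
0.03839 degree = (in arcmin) 2.303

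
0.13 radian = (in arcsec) 2.681e+04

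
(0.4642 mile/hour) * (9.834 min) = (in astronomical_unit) 8.185e-10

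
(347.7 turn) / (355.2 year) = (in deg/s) 1.117e-05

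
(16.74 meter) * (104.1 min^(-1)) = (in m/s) 29.04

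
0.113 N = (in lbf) 0.0254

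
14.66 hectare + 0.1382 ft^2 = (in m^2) 1.466e+05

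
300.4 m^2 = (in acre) 0.07423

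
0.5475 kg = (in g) 547.5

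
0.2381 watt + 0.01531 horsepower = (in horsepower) 0.01563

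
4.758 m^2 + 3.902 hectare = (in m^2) 3.902e+04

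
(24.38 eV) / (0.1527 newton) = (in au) 1.71e-28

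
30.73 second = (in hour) 0.008536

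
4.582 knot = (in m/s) 2.357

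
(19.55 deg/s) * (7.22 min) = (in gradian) 9410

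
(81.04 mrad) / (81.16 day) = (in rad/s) 1.156e-08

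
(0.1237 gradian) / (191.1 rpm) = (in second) 9.71e-05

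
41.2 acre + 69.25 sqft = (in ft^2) 1.795e+06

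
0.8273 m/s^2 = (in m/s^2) 0.8273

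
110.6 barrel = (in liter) 1.758e+04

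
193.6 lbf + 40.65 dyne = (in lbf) 193.6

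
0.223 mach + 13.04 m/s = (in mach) 0.2613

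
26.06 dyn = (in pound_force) 5.859e-05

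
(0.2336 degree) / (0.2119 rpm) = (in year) 5.826e-09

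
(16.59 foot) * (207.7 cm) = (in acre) 0.002595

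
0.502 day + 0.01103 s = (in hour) 12.05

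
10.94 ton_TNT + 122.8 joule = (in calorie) 1.094e+10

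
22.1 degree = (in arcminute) 1326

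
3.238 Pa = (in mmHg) 0.02429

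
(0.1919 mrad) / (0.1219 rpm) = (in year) 4.767e-10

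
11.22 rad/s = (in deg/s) 642.9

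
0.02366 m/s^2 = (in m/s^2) 0.02366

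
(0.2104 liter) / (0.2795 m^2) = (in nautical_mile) 4.065e-07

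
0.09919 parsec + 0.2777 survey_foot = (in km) 3.061e+12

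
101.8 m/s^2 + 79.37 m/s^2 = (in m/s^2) 181.2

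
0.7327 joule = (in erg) 7.327e+06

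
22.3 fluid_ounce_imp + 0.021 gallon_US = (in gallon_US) 0.1884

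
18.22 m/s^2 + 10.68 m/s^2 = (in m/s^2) 28.9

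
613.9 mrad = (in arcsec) 1.266e+05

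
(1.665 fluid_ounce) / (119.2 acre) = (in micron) 0.0001021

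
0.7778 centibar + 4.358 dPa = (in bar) 0.007782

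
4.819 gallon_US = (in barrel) 0.1147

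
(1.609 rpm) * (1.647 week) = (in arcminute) 5.77e+08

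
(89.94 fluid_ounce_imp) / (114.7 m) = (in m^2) 2.228e-05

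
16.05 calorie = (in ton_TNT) 1.605e-08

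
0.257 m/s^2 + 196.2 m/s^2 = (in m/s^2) 196.5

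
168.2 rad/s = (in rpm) 1606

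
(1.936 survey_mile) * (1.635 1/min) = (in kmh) 305.6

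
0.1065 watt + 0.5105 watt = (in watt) 0.617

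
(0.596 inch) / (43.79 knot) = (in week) 1.111e-09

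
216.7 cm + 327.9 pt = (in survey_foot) 7.489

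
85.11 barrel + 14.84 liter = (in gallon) 3579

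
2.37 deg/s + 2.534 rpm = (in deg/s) 17.57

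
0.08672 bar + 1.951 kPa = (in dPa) 1.062e+05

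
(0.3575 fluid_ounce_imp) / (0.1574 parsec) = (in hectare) 2.091e-25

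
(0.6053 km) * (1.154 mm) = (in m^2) 0.6985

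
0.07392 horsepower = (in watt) 55.12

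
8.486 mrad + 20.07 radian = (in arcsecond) 4.141e+06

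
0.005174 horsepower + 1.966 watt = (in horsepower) 0.00781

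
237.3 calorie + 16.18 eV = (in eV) 6.197e+21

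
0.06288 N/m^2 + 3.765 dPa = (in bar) 4.394e-06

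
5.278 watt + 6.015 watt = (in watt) 11.29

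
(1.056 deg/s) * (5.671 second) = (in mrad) 104.5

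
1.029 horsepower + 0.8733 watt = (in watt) 768.2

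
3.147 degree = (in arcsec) 1.133e+04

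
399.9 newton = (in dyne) 3.999e+07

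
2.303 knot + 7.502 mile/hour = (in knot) 8.822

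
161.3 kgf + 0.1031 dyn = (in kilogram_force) 161.3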